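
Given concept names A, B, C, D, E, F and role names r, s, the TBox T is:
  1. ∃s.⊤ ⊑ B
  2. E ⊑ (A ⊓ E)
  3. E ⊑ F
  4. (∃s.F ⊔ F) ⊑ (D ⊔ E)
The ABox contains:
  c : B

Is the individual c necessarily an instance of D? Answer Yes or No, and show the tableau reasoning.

1. c : D?  L(c) = {B} ∪ {¬D}
   open: L(c) ⊇ {B, ¬D, ¬E, ¬F, ∀s.¬F} — c ∉ D possible
2. Hence c : D: not entailed.

No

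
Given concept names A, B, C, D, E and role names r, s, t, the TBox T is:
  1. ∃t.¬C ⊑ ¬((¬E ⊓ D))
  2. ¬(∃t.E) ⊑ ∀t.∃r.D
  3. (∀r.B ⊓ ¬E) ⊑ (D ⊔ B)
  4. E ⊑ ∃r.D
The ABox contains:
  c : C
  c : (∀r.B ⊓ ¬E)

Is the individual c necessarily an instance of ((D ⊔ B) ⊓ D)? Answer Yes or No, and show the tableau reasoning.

No

1. c : ((D ⊔ B) ⊓ D)?  L(c) = {C, (∀r.B ⊓ ¬E)} ∪ {((¬D ⊓ ¬B) ⊔ ¬D)}
   apply at c: (∀r.B ⊓ ¬E)⊑(D ⊔ B)
   open: L(c) ⊇ {B, C, ¬D, ¬E, ∀r.B, …} (+ ∃-successors) — c ∉ ((D ⊔ B) ⊓ D) possible
2. Hence c : ((D ⊔ B) ⊓ D): not entailed.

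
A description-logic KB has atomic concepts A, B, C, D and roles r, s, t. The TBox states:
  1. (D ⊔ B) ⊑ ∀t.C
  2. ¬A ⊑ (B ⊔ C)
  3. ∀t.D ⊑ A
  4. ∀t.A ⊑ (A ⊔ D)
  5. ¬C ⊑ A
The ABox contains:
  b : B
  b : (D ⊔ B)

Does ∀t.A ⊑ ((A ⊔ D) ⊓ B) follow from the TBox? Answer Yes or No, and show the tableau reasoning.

1. ∀t.A ⊑ ((A ⊔ D) ⊓ B)  ⇔  (∀t.A ⊓ ((¬A ⊓ ¬D) ⊔ ¬B)) unsat w.r.t. T
   apply at x₀: ∀t.A⊑(A ⊔ D)
   open: L(x₀) ⊇ {A, C, ¬B, ¬D, ∀t.A}
2. Hence ∀t.A ⊑ ((A ⊔ D) ⊓ B): not entailed.

No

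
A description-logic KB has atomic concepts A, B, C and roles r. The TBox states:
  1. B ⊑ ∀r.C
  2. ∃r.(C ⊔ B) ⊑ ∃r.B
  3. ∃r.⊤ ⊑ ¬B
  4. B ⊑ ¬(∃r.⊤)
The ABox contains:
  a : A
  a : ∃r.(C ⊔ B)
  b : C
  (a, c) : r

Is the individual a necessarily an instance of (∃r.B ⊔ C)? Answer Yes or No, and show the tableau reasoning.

1. a : (∃r.B ⊔ C)?  L(a) = {A, ∃r.(C ⊔ B)} ∪ {(∀r.¬B ⊓ ¬C)}
   clash ⊥ at c — a ∈ (∃r.B ⊔ C)
2. Hence a : (∃r.B ⊔ C): entailed.

Yes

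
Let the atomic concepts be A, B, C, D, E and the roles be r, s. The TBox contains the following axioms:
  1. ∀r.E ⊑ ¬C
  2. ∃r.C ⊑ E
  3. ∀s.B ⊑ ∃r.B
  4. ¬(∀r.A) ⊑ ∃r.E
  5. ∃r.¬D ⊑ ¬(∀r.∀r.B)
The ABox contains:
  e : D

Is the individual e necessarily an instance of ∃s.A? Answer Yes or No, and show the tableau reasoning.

1. e : ∃s.A?  L(e) = {D} ∪ {∀s.¬A}
   open: L(e) ⊇ {D, ∀r.A, ∀r.D, ∀r.¬C, ∀s.¬A, …} (+ ∃-successors) — e ∉ ∃s.A possible
2. Hence e : ∃s.A: not entailed.

No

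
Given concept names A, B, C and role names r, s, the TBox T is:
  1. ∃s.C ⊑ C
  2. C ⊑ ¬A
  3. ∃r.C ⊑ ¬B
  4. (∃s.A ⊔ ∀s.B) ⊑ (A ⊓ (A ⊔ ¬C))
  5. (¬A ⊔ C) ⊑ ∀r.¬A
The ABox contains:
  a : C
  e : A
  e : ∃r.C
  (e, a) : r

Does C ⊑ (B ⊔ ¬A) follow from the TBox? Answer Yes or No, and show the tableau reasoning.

1. C ⊑ (B ⊔ ¬A)  ⇔  (C ⊓ (¬B ⊓ A)) unsat w.r.t. T
   all branches close; clash {A, ¬A} at x₀
2. Hence C ⊑ (B ⊔ ¬A): entailed.

Yes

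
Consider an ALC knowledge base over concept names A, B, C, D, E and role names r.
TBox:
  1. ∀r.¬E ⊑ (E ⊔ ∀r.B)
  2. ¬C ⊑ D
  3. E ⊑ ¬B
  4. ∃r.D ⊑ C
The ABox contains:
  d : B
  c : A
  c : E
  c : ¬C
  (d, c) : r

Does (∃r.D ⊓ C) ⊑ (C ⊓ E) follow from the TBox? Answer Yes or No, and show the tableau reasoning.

1. (∃r.D ⊓ C) ⊑ (C ⊓ E)  ⇔  ((∃r.D ⊓ C) ⊓ (¬C ⊔ ¬E)) unsat w.r.t. T
   open: L(x₀) ⊇ {C, ¬E, ∃r.D, ∃r.E} (+ ∃-successors)
2. Hence (∃r.D ⊓ C) ⊑ (C ⊓ E): not entailed.

No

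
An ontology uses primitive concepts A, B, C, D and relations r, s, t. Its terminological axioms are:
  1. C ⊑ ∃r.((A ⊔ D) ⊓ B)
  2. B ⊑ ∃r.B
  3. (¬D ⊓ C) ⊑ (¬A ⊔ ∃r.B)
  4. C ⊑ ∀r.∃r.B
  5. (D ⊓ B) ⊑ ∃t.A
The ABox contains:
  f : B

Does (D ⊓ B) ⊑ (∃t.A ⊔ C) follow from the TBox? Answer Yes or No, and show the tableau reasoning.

1. (D ⊓ B) ⊑ (∃t.A ⊔ C)  ⇔  ((D ⊓ B) ⊓ (∀t.¬A ⊓ ¬C)) unsat w.r.t. T
   all branches close; clash {A, ¬A} at an ∃-successor
2. Hence (D ⊓ B) ⊑ (∃t.A ⊔ C): entailed.

Yes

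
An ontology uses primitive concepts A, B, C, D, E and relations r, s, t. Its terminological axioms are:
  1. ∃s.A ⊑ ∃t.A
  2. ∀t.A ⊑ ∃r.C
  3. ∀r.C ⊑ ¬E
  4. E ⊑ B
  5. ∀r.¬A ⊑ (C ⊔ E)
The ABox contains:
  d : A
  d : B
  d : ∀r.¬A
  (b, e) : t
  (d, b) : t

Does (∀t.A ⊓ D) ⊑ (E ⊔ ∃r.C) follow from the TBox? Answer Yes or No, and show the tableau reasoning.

Yes

1. (∀t.A ⊓ D) ⊑ (E ⊔ ∃r.C)  ⇔  ((∀t.A ⊓ D) ⊓ (¬E ⊓ ∀r.¬C)) unsat w.r.t. T
   all branches close; clash {E, ¬E} at x₀
2. Hence (∀t.A ⊓ D) ⊑ (E ⊔ ∃r.C): entailed.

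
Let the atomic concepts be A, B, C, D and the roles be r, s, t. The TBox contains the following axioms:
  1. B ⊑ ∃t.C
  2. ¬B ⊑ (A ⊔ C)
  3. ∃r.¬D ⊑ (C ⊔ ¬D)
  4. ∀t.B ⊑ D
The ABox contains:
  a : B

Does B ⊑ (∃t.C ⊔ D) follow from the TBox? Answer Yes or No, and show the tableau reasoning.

1. B ⊑ (∃t.C ⊔ D)  ⇔  (B ⊓ (∀t.¬C ⊓ ¬D)) unsat w.r.t. T
   all branches close; clash {D, ¬D} at x₀
2. Hence B ⊑ (∃t.C ⊔ D): entailed.

Yes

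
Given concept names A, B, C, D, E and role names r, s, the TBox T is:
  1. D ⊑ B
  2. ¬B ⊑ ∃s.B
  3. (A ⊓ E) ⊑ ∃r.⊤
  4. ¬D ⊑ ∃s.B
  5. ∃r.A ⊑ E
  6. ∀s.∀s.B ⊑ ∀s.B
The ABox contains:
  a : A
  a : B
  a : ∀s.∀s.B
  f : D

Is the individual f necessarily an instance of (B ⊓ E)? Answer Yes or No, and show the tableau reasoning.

1. f : (B ⊓ E)?  L(f) = {D} ∪ {(¬B ⊔ ¬E)}
   apply at f: D⊑B
   open: L(f) ⊇ {B, D, ¬E, ∀r.¬A, ∃s.∃s.¬B} (+ ∃-successors) — f ∉ (B ⊓ E) possible
2. Hence f : (B ⊓ E): not entailed.

No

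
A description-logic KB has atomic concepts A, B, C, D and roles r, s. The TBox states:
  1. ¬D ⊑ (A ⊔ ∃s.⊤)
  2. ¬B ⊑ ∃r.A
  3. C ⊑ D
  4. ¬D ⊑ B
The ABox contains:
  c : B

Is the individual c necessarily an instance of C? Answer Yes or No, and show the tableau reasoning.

1. c : C?  L(c) = {B} ∪ {¬C}
   open: L(c) ⊇ {B, D, ¬C} — c ∉ C possible
2. Hence c : C: not entailed.

No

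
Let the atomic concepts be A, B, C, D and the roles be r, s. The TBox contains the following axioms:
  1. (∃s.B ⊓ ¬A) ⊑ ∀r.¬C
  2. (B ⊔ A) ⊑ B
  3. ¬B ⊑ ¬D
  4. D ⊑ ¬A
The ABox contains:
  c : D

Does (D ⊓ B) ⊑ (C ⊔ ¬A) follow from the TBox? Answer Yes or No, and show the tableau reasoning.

Yes

1. (D ⊓ B) ⊑ (C ⊔ ¬A)  ⇔  ((D ⊓ B) ⊓ (¬C ⊓ A)) unsat w.r.t. T
   all branches close; clash {A, ¬A} at x₀
2. Hence (D ⊓ B) ⊑ (C ⊔ ¬A): entailed.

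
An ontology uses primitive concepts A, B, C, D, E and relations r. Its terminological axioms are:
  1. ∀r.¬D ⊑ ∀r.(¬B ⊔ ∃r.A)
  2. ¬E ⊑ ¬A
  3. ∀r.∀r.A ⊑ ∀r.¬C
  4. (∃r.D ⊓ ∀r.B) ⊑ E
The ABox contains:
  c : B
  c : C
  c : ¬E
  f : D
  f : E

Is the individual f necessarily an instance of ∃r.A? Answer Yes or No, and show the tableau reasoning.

No

1. f : ∃r.A?  L(f) = {D, E} ∪ {∀r.¬A}
   open: L(f) ⊇ {D, E, ∀r.¬A, ∃r.D, ∃r.∃r.¬A} (+ ∃-successors) — f ∉ ∃r.A possible
2. Hence f : ∃r.A: not entailed.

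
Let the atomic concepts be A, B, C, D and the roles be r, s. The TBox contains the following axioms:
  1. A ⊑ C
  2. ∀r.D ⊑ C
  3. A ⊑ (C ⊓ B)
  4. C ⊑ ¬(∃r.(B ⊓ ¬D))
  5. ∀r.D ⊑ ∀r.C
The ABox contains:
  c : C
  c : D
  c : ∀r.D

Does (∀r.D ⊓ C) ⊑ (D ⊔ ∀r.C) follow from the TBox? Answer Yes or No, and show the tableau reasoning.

1. (∀r.D ⊓ C) ⊑ (D ⊔ ∀r.C)  ⇔  ((∀r.D ⊓ C) ⊓ (¬D ⊓ ∃r.¬C)) unsat w.r.t. T
   all branches close; clash {C, ¬C} at an ∃-successor
2. Hence (∀r.D ⊓ C) ⊑ (D ⊔ ∀r.C): entailed.

Yes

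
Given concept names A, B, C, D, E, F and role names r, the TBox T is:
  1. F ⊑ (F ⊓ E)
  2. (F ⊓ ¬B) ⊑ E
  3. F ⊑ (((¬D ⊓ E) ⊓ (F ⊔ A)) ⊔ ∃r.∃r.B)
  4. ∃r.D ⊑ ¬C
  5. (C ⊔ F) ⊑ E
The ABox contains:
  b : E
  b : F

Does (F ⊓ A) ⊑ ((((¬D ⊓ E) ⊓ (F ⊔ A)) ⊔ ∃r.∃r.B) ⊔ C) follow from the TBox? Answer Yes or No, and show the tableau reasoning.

1. (F ⊓ A) ⊑ ((((¬D ⊓ E) ⊓ (F ⊔ A)) ⊔ ∃r.∃r.B) ⊔ C)  ⇔  ((F ⊓ A) ⊓ ((((D ⊔ ¬E) ⊔ (¬F ⊓ ¬A)) ⊓ ∀r.∀r.¬B) ⊓ ¬C)) unsat w.r.t. T
   all branches close; clash {A, ¬A} at x₀
2. Hence (F ⊓ A) ⊑ ((((¬D ⊓ E) ⊓ (F ⊔ A)) ⊔ ∃r.∃r.B) ⊔ C): entailed.

Yes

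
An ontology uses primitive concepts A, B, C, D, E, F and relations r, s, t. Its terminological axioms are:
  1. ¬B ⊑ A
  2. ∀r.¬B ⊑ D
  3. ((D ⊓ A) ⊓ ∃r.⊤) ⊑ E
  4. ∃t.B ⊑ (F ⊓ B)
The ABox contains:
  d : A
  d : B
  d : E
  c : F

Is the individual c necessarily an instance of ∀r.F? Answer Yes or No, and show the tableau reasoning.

1. c : ∀r.F?  L(c) = {F} ∪ {∃r.¬F}
   open: L(c) ⊇ {B, F, ¬D, ∀t.¬B, ∃r.B, …} (+ ∃-successors) — c ∉ ∀r.F possible
2. Hence c : ∀r.F: not entailed.

No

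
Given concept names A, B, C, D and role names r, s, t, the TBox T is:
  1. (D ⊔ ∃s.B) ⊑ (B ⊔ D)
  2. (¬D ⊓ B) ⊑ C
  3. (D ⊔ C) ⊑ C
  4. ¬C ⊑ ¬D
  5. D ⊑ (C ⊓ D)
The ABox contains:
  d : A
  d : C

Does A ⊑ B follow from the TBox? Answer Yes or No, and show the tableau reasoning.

No

1. A ⊑ B  ⇔  (A ⊓ ¬B) unsat w.r.t. T
   open: L(x₀) ⊇ {A, C, ¬B, ¬D, ∀s.¬B}
2. Hence A ⊑ B: not entailed.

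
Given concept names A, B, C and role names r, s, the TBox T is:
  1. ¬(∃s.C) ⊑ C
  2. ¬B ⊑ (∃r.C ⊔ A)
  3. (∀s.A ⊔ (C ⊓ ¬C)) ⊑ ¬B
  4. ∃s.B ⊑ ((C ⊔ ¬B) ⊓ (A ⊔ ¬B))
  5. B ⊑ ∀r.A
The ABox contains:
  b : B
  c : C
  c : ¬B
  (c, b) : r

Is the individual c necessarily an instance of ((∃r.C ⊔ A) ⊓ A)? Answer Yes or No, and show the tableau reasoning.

1. c : ((∃r.C ⊔ A) ⊓ A)?  L(c) = {C, ¬B} ∪ {((∀r.¬C ⊓ ¬A) ⊔ ¬A)}
   apply at c: ¬B⊑(∃r.C ⊔ A)
   open: L(c) ⊇ {C, ¬A, ¬B, ∀s.¬B, ∃r.C} (+ ∃-successors) — c ∉ ((∃r.C ⊔ A) ⊓ A) possible
2. Hence c : ((∃r.C ⊔ A) ⊓ A): not entailed.

No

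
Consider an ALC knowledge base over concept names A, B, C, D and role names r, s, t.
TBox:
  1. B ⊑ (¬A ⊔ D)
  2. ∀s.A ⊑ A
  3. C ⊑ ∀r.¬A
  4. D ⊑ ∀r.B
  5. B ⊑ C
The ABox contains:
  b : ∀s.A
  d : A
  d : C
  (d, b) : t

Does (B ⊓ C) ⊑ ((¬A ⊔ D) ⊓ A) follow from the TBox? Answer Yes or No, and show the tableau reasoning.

1. (B ⊓ C) ⊑ ((¬A ⊔ D) ⊓ A)  ⇔  ((B ⊓ C) ⊓ ((A ⊓ ¬D) ⊔ ¬A)) unsat w.r.t. T
   apply at x₀: B⊑(¬A ⊔ D); C⊑∀r.¬A
   open: L(x₀) ⊇ {B, C, ¬A, ¬D, ∀r.¬A, …} (+ ∃-successors)
2. Hence (B ⊓ C) ⊑ ((¬A ⊔ D) ⊓ A): not entailed.

No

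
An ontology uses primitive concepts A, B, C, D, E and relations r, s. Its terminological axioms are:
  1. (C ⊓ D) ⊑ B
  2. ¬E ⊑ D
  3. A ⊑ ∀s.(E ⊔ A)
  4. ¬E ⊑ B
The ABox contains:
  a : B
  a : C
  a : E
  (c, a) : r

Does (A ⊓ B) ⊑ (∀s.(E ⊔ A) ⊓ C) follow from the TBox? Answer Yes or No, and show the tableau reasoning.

No

1. (A ⊓ B) ⊑ (∀s.(E ⊔ A) ⊓ C)  ⇔  ((A ⊓ B) ⊓ (∃s.(¬E ⊓ ¬A) ⊔ ¬C)) unsat w.r.t. T
   apply at x₀: A⊑∀s.(E ⊔ A)
   open: L(x₀) ⊇ {A, B, E, ¬C, ∀s.(E ⊔ A)}
2. Hence (A ⊓ B) ⊑ (∀s.(E ⊔ A) ⊓ C): not entailed.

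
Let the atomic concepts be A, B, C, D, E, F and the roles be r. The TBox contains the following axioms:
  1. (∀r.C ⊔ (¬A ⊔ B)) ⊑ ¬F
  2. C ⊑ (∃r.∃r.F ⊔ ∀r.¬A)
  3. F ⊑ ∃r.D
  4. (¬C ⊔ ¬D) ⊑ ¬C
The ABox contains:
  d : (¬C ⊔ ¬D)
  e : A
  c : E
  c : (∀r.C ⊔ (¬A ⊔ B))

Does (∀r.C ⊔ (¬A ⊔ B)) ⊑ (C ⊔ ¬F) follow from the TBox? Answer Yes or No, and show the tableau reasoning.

1. (∀r.C ⊔ (¬A ⊔ B)) ⊑ (C ⊔ ¬F)  ⇔  ((∀r.C ⊔ (¬A ⊔ B)) ⊓ (¬C ⊓ F)) unsat w.r.t. T
   all branches close; clash {F, ¬F} at x₀
2. Hence (∀r.C ⊔ (¬A ⊔ B)) ⊑ (C ⊔ ¬F): entailed.

Yes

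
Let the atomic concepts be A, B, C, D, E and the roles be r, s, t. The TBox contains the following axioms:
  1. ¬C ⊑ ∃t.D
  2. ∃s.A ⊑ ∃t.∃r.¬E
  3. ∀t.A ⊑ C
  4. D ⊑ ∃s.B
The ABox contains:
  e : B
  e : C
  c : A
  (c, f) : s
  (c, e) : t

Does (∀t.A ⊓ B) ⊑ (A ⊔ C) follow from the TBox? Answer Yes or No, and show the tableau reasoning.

Yes

1. (∀t.A ⊓ B) ⊑ (A ⊔ C)  ⇔  ((∀t.A ⊓ B) ⊓ (¬A ⊓ ¬C)) unsat w.r.t. T
   all branches close; clash {C, ¬C} at x₀
2. Hence (∀t.A ⊓ B) ⊑ (A ⊔ C): entailed.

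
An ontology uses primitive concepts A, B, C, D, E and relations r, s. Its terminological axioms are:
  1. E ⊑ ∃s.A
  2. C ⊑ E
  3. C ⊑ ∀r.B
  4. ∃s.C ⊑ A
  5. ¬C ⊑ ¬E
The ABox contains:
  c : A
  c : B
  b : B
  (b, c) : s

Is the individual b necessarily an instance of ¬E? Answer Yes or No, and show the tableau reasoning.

No

1. b : ¬E?  L(b) = {B} ∪ {E}
   apply at b: E⊑∃s.A
   open: L(b) ⊇ {B, C, E, ∀r.B, ∀s.¬C, …} (+ ∃-successors) — b ∉ ¬E possible
2. Hence b : ¬E: not entailed.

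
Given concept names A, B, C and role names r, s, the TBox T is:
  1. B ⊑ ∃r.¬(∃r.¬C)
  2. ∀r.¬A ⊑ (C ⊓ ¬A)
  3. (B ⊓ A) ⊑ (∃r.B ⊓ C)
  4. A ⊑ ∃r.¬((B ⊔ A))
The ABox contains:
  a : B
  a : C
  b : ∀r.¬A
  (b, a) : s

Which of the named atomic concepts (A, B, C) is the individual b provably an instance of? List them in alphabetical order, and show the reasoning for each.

{C}

1. b : A?  L(b) = {∀r.¬A} ∪ {¬A}
   apply at b: ∀r.¬A⊑(C ⊓ ¬A)
   open: L(b) ⊇ {C, ¬A, ¬B, ∀r.¬A} — b ∉ A possible
2. b : B?  L(b) = {∀r.¬A} ∪ {¬B}
   apply at b: ∀r.¬A⊑(C ⊓ ¬A)
   open: L(b) ⊇ {C, ¬A, ¬B, ∀r.¬A} — b ∉ B possible
3. b : C?  L(b) = {∀r.¬A} ∪ {¬C}
   clash {C, ¬C} at b — b ∈ C
4. Entailed for b: {C}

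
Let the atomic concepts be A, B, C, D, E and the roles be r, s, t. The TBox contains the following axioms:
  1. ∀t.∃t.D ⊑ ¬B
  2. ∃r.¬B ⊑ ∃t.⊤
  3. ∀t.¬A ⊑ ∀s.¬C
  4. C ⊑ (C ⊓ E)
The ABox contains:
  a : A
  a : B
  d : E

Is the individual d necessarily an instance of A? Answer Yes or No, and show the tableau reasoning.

No

1. d : A?  L(d) = {E} ∪ {¬A}
   open: L(d) ⊇ {E, ¬A, ¬C, ∀r.B, ∃t.A, …} (+ ∃-successors) — d ∉ A possible
2. Hence d : A: not entailed.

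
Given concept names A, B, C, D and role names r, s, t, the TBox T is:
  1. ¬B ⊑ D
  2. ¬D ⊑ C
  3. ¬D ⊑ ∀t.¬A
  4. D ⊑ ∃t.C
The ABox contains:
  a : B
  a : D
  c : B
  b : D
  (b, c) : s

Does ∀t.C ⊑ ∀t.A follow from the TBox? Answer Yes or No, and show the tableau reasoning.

1. ∀t.C ⊑ ∀t.A  ⇔  (∀t.C ⊓ ∃t.¬A) unsat w.r.t. T
   open: L(x₀) ⊇ {B, D, ∀t.C, ∃t.C, ∃t.¬A} (+ ∃-successors)
2. Hence ∀t.C ⊑ ∀t.A: not entailed.

No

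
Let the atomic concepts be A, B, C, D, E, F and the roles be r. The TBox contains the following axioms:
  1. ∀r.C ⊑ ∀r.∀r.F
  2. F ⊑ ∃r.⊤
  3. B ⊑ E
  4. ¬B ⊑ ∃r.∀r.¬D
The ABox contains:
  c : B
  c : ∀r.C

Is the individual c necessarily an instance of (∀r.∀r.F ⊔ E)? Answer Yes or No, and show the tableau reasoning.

Yes

1. c : (∀r.∀r.F ⊔ E)?  L(c) = {B, ∀r.C} ∪ {(∃r.∃r.¬F ⊓ ¬E)}
   clash {E, ¬E} at c — c ∈ (∀r.∀r.F ⊔ E)
2. Hence c : (∀r.∀r.F ⊔ E): entailed.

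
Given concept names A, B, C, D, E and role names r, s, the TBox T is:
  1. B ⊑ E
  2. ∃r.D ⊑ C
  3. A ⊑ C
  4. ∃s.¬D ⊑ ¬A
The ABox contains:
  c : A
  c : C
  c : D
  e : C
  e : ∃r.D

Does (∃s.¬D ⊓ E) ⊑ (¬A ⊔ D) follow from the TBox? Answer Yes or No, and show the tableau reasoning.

1. (∃s.¬D ⊓ E) ⊑ (¬A ⊔ D)  ⇔  ((∃s.¬D ⊓ E) ⊓ (A ⊓ ¬D)) unsat w.r.t. T
   all branches close; clash {A, ¬A} at x₀
2. Hence (∃s.¬D ⊓ E) ⊑ (¬A ⊔ D): entailed.

Yes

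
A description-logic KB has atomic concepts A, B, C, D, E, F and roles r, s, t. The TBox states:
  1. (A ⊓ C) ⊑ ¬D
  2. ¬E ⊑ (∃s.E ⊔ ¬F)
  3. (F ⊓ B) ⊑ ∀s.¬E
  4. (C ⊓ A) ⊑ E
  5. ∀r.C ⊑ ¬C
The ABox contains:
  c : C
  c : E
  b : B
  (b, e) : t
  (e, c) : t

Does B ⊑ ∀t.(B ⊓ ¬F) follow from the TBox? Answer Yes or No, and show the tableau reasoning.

No

1. B ⊑ ∀t.(B ⊓ ¬F)  ⇔  (B ⊓ ∃t.(¬B ⊔ F)) unsat w.r.t. T
   open: L(x₀) ⊇ {B, E, ¬A, ¬F, ∃r.¬C, …} (+ ∃-successors)
2. Hence B ⊑ ∀t.(B ⊓ ¬F): not entailed.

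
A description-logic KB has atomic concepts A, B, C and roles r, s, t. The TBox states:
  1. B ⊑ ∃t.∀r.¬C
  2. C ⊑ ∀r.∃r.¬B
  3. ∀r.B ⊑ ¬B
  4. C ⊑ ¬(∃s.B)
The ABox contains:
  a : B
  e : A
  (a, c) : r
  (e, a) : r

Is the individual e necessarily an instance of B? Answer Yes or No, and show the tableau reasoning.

1. e : B?  L(e) = {A} ∪ {¬B}
   open: L(e) ⊇ {A, ¬B, ¬C} — e ∉ B possible
2. Hence e : B: not entailed.

No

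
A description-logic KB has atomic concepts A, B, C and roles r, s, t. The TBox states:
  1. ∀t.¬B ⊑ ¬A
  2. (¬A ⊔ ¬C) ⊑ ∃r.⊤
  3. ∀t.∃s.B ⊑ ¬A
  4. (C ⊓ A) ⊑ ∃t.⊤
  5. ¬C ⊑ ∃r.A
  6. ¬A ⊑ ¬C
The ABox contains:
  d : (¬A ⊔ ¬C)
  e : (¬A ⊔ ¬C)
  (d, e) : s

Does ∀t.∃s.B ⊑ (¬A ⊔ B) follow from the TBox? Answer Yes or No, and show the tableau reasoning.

Yes

1. ∀t.∃s.B ⊑ (¬A ⊔ B)  ⇔  (∀t.∃s.B ⊓ (A ⊓ ¬B)) unsat w.r.t. T
   all branches close; clash {A, ¬A} at x₀
2. Hence ∀t.∃s.B ⊑ (¬A ⊔ B): entailed.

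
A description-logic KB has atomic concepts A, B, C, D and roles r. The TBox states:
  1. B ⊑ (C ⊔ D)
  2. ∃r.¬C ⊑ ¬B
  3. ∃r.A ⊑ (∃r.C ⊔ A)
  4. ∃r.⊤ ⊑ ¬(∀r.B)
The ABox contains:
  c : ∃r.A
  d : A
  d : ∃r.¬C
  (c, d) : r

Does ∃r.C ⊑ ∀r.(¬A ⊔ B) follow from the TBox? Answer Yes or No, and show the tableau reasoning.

1. ∃r.C ⊑ ∀r.(¬A ⊔ B)  ⇔  (∃r.C ⊓ ∃r.(A ⊓ ¬B)) unsat w.r.t. T
   open: L(x₀) ⊇ {¬B, ∃r.(A ⊓ ¬B), ∃r.C, ∃r.¬B} (+ ∃-successors)
2. Hence ∃r.C ⊑ ∀r.(¬A ⊔ B): not entailed.

No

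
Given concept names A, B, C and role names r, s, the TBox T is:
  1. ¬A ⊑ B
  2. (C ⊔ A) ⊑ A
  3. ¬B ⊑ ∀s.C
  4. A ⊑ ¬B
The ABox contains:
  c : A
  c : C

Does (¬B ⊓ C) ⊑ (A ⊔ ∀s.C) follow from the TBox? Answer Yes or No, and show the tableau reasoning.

Yes

1. (¬B ⊓ C) ⊑ (A ⊔ ∀s.C)  ⇔  ((¬B ⊓ C) ⊓ (¬A ⊓ ∃s.¬C)) unsat w.r.t. T
   all branches close; clash {B, ¬B} at x₀
2. Hence (¬B ⊓ C) ⊑ (A ⊔ ∀s.C): entailed.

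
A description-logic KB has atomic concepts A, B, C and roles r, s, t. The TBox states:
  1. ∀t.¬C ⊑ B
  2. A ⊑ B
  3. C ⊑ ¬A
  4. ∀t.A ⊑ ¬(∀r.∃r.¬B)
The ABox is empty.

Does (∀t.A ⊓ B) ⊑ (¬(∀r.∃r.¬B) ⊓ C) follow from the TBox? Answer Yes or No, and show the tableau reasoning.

No

1. (∀t.A ⊓ B) ⊑ (¬(∀r.∃r.¬B) ⊓ C)  ⇔  ((∀t.A ⊓ B) ⊓ (∀r.∃r.¬B ⊔ ¬C)) unsat w.r.t. T
   apply at x₀: ∀t.A⊑¬(∀r.∃r.¬B)
   open: L(x₀) ⊇ {B, ¬C, ∀t.A, ∃r.∀r.B} (+ ∃-successors)
2. Hence (∀t.A ⊓ B) ⊑ (¬(∀r.∃r.¬B) ⊓ C): not entailed.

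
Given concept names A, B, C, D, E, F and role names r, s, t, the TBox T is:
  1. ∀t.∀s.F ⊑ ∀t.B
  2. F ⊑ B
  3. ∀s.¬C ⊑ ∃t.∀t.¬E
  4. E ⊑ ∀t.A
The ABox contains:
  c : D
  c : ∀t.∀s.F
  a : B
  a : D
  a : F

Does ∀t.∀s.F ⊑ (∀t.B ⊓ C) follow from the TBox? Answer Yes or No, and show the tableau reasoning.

No

1. ∀t.∀s.F ⊑ (∀t.B ⊓ C)  ⇔  (∀t.∀s.F ⊓ (∃t.¬B ⊔ ¬C)) unsat w.r.t. T
   apply at x₀: ∀t.∀s.F⊑∀t.B
   open: L(x₀) ⊇ {¬C, ¬E, ¬F, ∀t.B, ∀t.∀s.F, …} (+ ∃-successors)
2. Hence ∀t.∀s.F ⊑ (∀t.B ⊓ C): not entailed.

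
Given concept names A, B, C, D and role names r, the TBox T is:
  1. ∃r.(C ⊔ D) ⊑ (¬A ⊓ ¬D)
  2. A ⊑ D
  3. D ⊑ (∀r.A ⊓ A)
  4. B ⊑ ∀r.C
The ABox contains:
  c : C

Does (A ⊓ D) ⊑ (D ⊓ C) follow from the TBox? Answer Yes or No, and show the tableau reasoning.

1. (A ⊓ D) ⊑ (D ⊓ C)  ⇔  ((A ⊓ D) ⊓ (¬D ⊔ ¬C)) unsat w.r.t. T
   apply at x₀: D⊑(∀r.A ⊓ A)
   open: L(x₀) ⊇ {A, D, ¬B, ¬C, ∀r.(¬C ⊓ ¬D), …}
2. Hence (A ⊓ D) ⊑ (D ⊓ C): not entailed.

No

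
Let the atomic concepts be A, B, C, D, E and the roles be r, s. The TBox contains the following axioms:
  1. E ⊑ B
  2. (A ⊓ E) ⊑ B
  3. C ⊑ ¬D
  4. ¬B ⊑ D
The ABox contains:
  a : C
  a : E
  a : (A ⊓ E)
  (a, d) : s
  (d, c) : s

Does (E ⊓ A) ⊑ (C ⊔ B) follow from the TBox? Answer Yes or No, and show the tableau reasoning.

1. (E ⊓ A) ⊑ (C ⊔ B)  ⇔  ((E ⊓ A) ⊓ (¬C ⊓ ¬B)) unsat w.r.t. T
   all branches close; clash {B, ¬B} at x₀
2. Hence (E ⊓ A) ⊑ (C ⊔ B): entailed.

Yes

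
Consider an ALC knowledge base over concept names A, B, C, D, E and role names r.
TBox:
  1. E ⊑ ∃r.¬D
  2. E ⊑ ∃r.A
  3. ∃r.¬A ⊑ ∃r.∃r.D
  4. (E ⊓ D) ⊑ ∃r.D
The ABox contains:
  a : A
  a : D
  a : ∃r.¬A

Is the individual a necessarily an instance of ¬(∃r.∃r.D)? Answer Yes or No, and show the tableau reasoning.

1. a : ¬(∃r.∃r.D)?  L(a) = {A, D, ∃r.¬A} ∪ {∃r.∃r.D}
   open: L(a) ⊇ {A, D, ¬E, ∃r.¬A, ∃r.∃r.D} (+ ∃-successors) — a ∉ ¬(∃r.∃r.D) possible
2. Hence a : ¬(∃r.∃r.D): not entailed.

No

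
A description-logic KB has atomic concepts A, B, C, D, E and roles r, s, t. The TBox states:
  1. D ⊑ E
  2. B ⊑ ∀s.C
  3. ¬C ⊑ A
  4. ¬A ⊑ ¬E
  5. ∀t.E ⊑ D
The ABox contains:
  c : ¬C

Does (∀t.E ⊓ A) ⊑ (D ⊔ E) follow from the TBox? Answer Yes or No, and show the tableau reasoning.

1. (∀t.E ⊓ A) ⊑ (D ⊔ E)  ⇔  ((∀t.E ⊓ A) ⊓ (¬D ⊓ ¬E)) unsat w.r.t. T
   all branches close; clash {D, ¬D} at x₀
2. Hence (∀t.E ⊓ A) ⊑ (D ⊔ E): entailed.

Yes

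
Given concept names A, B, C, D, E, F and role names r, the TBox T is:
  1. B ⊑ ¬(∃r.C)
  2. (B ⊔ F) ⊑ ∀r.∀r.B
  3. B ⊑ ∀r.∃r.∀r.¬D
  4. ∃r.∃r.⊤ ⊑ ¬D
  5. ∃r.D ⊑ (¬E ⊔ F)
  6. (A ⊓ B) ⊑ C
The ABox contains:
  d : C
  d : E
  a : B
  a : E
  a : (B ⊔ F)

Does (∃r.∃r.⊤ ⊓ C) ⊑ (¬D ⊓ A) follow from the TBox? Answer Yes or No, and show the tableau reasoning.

1. (∃r.∃r.⊤ ⊓ C) ⊑ (¬D ⊓ A)  ⇔  ((∃r.∃r.⊤ ⊓ C) ⊓ (D ⊔ ¬A)) unsat w.r.t. T
   apply at x₀: ∃r.∃r.⊤⊑¬D
   open: L(x₀) ⊇ {C, ¬A, ¬B, ¬D, ¬F, …} (+ ∃-successors)
2. Hence (∃r.∃r.⊤ ⊓ C) ⊑ (¬D ⊓ A): not entailed.

No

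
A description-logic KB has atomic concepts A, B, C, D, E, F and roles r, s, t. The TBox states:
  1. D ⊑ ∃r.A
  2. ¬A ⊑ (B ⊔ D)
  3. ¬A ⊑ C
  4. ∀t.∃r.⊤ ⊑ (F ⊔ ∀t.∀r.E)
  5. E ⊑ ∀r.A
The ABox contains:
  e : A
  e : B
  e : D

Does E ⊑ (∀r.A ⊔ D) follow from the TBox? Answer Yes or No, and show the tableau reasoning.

Yes

1. E ⊑ (∀r.A ⊔ D)  ⇔  (E ⊓ (∃r.¬A ⊓ ¬D)) unsat w.r.t. T
   all branches close; clash {D, ¬D} at x₀
2. Hence E ⊑ (∀r.A ⊔ D): entailed.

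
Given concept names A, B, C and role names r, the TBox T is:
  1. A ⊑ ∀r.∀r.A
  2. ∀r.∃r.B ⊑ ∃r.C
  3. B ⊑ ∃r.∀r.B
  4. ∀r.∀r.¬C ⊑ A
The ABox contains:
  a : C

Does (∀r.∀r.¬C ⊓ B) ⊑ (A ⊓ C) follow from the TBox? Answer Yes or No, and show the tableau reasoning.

No

1. (∀r.∀r.¬C ⊓ B) ⊑ (A ⊓ C)  ⇔  ((∀r.∀r.¬C ⊓ B) ⊓ (¬A ⊔ ¬C)) unsat w.r.t. T
   apply at x₀: B⊑∃r.∀r.B; ∀r.∀r.¬C⊑A
   open: L(x₀) ⊇ {A, B, ¬C, ∀r.∀r.A, ∀r.∀r.¬C, …} (+ ∃-successors)
2. Hence (∀r.∀r.¬C ⊓ B) ⊑ (A ⊓ C): not entailed.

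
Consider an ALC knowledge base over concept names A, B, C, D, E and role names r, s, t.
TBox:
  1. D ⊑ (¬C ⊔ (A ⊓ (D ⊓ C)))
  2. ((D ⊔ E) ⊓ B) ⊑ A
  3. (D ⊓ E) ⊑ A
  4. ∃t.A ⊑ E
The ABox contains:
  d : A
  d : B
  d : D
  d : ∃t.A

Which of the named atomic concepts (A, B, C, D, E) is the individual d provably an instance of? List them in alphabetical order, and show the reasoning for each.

{A, B, D, E}

1. d : A?  L(d) = {A, B, D, ∃t.A} ∪ {¬A}
   clash {A, ¬A} at d — d ∈ A
2. d : B?  L(d) = {A, B, D, ∃t.A} ∪ {¬B}
   clash {B, ¬B} at d — d ∈ B
3. d : C?  L(d) = {A, B, D, ∃t.A} ∪ {¬C}
   apply at d: D⊑(¬C ⊔ (A ⊓ (D ⊓ C))); ∃t.A⊑E
   open: L(d) ⊇ {A, B, D, E, ¬C, …} (+ ∃-successors) — d ∉ C possible
4. d : D?  L(d) = {A, B, D, ∃t.A} ∪ {¬D}
   clash {D, ¬D} at d — d ∈ D
5. d : E?  L(d) = {A, B, D, ∃t.A} ∪ {¬E}
   clash {E, ¬E} at d — d ∈ E
6. Entailed for d: {A, B, D, E}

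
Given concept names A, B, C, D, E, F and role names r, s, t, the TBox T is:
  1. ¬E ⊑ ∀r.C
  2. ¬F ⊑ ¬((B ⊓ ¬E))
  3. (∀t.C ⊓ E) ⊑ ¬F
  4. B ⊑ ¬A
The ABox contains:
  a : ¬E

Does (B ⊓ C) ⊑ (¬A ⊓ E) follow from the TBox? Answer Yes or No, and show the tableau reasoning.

No

1. (B ⊓ C) ⊑ (¬A ⊓ E)  ⇔  ((B ⊓ C) ⊓ (A ⊔ ¬E)) unsat w.r.t. T
   apply at x₀: B⊑¬A
   open: L(x₀) ⊇ {B, C, F, ¬A, ¬E, …}
2. Hence (B ⊓ C) ⊑ (¬A ⊓ E): not entailed.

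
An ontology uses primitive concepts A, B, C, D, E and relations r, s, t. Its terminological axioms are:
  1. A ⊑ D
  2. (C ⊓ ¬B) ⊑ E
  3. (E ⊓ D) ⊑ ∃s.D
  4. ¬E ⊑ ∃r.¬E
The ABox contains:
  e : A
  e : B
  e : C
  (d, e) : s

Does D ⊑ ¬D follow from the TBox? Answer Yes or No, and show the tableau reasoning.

1. D ⊑ ¬D  ⇔  (D ⊓ D) unsat w.r.t. T
   open: L(x₀) ⊇ {D, ¬C, ¬E, ∃r.¬E} (+ ∃-successors)
2. Hence D ⊑ ¬D: not entailed.

No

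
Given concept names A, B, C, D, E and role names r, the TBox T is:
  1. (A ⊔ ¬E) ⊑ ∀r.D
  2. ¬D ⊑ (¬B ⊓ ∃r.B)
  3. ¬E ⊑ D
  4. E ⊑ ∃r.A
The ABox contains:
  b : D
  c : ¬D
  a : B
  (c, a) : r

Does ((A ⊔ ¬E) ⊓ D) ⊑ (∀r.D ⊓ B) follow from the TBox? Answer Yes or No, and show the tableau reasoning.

1. ((A ⊔ ¬E) ⊓ D) ⊑ (∀r.D ⊓ B)  ⇔  (((A ⊔ ¬E) ⊓ D) ⊓ (∃r.¬D ⊔ ¬B)) unsat w.r.t. T
   apply at x₀: (A ⊔ ¬E)⊑∀r.D
   open: L(x₀) ⊇ {A, D, ¬B, ¬E, ∀r.D}
2. Hence ((A ⊔ ¬E) ⊓ D) ⊑ (∀r.D ⊓ B): not entailed.

No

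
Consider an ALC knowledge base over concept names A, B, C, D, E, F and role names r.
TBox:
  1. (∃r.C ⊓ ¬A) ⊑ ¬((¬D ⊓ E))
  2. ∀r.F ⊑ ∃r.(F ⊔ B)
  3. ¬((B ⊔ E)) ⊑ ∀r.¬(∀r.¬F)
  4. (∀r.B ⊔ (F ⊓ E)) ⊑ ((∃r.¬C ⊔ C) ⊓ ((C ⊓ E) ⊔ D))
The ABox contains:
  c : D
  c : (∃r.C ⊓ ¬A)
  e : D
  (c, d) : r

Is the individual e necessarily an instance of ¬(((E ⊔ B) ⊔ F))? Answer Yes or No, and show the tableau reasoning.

1. e : ¬(((E ⊔ B) ⊔ F))?  L(e) = {D} ∪ {((E ⊔ B) ⊔ F)}
   open: L(e) ⊇ {D, E, ¬F, ∀r.¬C, ∃r.¬B, …} (+ ∃-successors) — e ∉ ¬(((E ⊔ B) ⊔ F)) possible
2. Hence e : ¬(((E ⊔ B) ⊔ F)): not entailed.

No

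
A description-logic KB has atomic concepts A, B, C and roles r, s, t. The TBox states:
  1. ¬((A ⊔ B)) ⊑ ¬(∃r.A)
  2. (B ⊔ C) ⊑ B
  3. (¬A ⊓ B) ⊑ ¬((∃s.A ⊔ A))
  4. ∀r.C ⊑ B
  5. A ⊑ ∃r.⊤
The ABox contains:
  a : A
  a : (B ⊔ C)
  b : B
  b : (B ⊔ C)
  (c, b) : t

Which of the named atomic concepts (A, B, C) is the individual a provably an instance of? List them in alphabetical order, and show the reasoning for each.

{A, B}

1. a : A?  L(a) = {A, (B ⊔ C)} ∪ {¬A}
   clash {A, ¬A} at a — a ∈ A
2. a : B?  L(a) = {A, (B ⊔ C)} ∪ {¬B}
   clash {B, ¬B} at a — a ∈ B
3. a : C?  L(a) = {A, (B ⊔ C)} ∪ {¬C}
   apply at a: (B ⊔ C)⊑B; A⊑∃r.⊤
   open: L(a) ⊇ {A, B, ¬C, ∃r.⊤} (+ ∃-successors) — a ∉ C possible
4. Entailed for a: {A, B}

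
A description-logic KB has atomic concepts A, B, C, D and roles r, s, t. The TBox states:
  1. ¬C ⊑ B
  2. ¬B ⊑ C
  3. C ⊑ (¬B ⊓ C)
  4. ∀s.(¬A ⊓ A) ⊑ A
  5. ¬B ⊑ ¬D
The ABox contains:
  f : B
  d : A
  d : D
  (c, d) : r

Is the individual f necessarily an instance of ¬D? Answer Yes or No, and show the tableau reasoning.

No

1. f : ¬D?  L(f) = {B} ∪ {D}
   open: L(f) ⊇ {B, D, ¬C, ∃s.(A ⊔ ¬A)} (+ ∃-successors) — f ∉ ¬D possible
2. Hence f : ¬D: not entailed.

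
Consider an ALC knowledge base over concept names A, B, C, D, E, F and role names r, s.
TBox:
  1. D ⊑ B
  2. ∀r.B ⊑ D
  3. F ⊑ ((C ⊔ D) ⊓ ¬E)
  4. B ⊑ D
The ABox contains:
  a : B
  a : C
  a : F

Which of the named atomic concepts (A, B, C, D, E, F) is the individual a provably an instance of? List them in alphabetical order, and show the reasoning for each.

{B, C, D, F}

1. a : A?  L(a) = {B, C, F} ∪ {¬A}
   apply at a: F⊑((C ⊔ D) ⊓ ¬E); B⊑D
   open: L(a) ⊇ {B, C, D, F, ¬A, …} — a ∉ A possible
2. a : B?  L(a) = {B, C, F} ∪ {¬B}
   clash {B, ¬B} at a — a ∈ B
3. a : C?  L(a) = {B, C, F} ∪ {¬C}
   clash {C, ¬C} at a — a ∈ C
4. a : D?  L(a) = {B, C, F} ∪ {¬D}
   clash {D, ¬D} at a — a ∈ D
5. a : E?  L(a) = {B, C, F} ∪ {¬E}
   apply at a: F⊑((C ⊔ D) ⊓ ¬E); B⊑D
   open: L(a) ⊇ {B, C, D, F, ¬E} — a ∉ E possible
6. a : F?  L(a) = {B, C, F} ∪ {¬F}
   clash {F, ¬F} at a — a ∈ F
7. Entailed for a: {B, C, D, F}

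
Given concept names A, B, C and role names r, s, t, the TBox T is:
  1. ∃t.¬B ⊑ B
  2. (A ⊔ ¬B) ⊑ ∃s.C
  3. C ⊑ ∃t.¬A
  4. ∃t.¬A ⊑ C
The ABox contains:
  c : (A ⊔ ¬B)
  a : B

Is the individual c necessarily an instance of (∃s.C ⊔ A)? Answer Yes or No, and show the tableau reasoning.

1. c : (∃s.C ⊔ A)?  L(c) = {(A ⊔ ¬B)} ∪ {(∀s.¬C ⊓ ¬A)}
   clash {B, ¬B} at c — c ∈ (∃s.C ⊔ A)
2. Hence c : (∃s.C ⊔ A): entailed.

Yes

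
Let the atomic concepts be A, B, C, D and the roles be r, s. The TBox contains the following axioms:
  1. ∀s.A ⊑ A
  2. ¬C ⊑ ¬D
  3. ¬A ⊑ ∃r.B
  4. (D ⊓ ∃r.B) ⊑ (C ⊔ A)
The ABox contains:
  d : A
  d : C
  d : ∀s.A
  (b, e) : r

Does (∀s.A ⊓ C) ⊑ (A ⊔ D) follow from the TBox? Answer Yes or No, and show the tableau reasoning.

Yes

1. (∀s.A ⊓ C) ⊑ (A ⊔ D)  ⇔  ((∀s.A ⊓ C) ⊓ (¬A ⊓ ¬D)) unsat w.r.t. T
   all branches close; clash {A, ¬A} at x₀
2. Hence (∀s.A ⊓ C) ⊑ (A ⊔ D): entailed.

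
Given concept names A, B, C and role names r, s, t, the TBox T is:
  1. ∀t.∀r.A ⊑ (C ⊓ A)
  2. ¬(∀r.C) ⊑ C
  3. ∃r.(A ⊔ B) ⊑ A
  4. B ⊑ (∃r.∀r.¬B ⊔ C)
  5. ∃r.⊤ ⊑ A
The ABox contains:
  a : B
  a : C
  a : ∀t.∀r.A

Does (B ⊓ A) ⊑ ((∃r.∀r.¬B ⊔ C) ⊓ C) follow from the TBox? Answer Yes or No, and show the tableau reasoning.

No

1. (B ⊓ A) ⊑ ((∃r.∀r.¬B ⊔ C) ⊓ C)  ⇔  ((B ⊓ A) ⊓ ((∀r.∃r.B ⊓ ¬C) ⊔ ¬C)) unsat w.r.t. T
   apply at x₀: B⊑(∃r.∀r.¬B ⊔ C)
   open: L(x₀) ⊇ {A, B, ¬C, ∀r.C, ∃r.∀r.¬B, …} (+ ∃-successors)
2. Hence (B ⊓ A) ⊑ ((∃r.∀r.¬B ⊔ C) ⊓ C): not entailed.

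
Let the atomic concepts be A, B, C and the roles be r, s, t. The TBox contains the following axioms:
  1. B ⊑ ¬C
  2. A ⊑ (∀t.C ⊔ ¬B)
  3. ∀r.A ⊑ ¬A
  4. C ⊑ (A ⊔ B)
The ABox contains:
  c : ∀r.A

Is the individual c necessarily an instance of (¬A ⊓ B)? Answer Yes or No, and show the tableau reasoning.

1. c : (¬A ⊓ B)?  L(c) = {∀r.A} ∪ {(A ⊔ ¬B)}
   apply at c: ∀r.A⊑¬A
   open: L(c) ⊇ {¬A, ¬B, ¬C, ∀r.A} — c ∉ (¬A ⊓ B) possible
2. Hence c : (¬A ⊓ B): not entailed.

No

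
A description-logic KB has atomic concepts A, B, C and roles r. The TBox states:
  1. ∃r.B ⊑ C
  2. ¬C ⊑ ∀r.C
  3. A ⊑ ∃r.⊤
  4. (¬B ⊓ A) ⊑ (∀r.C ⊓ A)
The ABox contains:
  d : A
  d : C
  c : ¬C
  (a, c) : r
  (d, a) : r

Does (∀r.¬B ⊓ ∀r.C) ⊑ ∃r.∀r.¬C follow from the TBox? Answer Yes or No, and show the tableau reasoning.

No

1. (∀r.¬B ⊓ ∀r.C) ⊑ ∃r.∀r.¬C  ⇔  ((∀r.¬B ⊓ ∀r.C) ⊓ ∀r.∃r.C) unsat w.r.t. T
   open: L(x₀) ⊇ {¬A, ∀r.C, ∀r.¬B, ∀r.∃r.C}
2. Hence (∀r.¬B ⊓ ∀r.C) ⊑ ∃r.∀r.¬C: not entailed.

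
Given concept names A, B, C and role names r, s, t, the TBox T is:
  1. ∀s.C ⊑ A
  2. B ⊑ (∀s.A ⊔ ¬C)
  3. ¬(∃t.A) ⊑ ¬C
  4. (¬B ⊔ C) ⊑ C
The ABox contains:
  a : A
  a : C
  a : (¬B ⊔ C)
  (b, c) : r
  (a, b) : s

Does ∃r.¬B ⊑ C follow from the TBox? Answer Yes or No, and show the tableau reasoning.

No

1. ∃r.¬B ⊑ C  ⇔  (∃r.¬B ⊓ ¬C) unsat w.r.t. T
   open: L(x₀) ⊇ {B, ¬C, ∃r.¬B, ∃s.¬C} (+ ∃-successors)
2. Hence ∃r.¬B ⊑ C: not entailed.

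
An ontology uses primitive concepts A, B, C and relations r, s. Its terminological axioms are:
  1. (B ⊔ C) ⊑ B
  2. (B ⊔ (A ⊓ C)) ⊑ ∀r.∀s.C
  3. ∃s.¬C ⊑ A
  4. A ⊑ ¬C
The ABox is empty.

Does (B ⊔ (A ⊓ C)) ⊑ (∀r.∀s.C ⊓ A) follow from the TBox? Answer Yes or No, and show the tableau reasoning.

1. (B ⊔ (A ⊓ C)) ⊑ (∀r.∀s.C ⊓ A)  ⇔  ((B ⊔ (A ⊓ C)) ⊓ (∃r.∃s.¬C ⊔ ¬A)) unsat w.r.t. T
   apply at x₀: (B ⊔ (A ⊓ C))⊑∀r.∀s.C
   open: L(x₀) ⊇ {B, ¬A, ∀r.∀s.C, ∀s.C}
2. Hence (B ⊔ (A ⊓ C)) ⊑ (∀r.∀s.C ⊓ A): not entailed.

No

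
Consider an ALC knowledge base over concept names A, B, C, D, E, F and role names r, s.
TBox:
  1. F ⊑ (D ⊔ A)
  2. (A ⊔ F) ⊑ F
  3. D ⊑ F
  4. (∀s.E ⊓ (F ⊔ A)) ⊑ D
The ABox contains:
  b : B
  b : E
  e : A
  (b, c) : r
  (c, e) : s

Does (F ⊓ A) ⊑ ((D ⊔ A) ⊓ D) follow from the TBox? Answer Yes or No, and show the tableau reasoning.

No

1. (F ⊓ A) ⊑ ((D ⊔ A) ⊓ D)  ⇔  ((F ⊓ A) ⊓ ((¬D ⊓ ¬A) ⊔ ¬D)) unsat w.r.t. T
   apply at x₀: F⊑(D ⊔ A)
   open: L(x₀) ⊇ {A, F, ¬D, ∃s.¬E} (+ ∃-successors)
2. Hence (F ⊓ A) ⊑ ((D ⊔ A) ⊓ D): not entailed.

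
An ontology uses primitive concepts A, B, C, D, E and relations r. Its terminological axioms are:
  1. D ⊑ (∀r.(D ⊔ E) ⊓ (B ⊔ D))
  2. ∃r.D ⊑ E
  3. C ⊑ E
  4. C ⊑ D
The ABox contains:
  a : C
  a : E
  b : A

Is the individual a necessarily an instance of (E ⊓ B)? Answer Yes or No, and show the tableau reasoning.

No

1. a : (E ⊓ B)?  L(a) = {C, E} ∪ {(¬E ⊔ ¬B)}
   apply at a: C⊑D
   open: L(a) ⊇ {C, D, E, ¬B, ∀r.(D ⊔ E)} — a ∉ (E ⊓ B) possible
2. Hence a : (E ⊓ B): not entailed.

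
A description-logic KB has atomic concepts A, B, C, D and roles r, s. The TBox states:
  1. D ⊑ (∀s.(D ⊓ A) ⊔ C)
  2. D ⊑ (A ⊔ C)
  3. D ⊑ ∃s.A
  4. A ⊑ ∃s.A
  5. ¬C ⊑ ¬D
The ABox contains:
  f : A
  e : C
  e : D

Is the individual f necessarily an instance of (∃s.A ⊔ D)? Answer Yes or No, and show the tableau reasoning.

1. f : (∃s.A ⊔ D)?  L(f) = {A} ∪ {(∀s.¬A ⊓ ¬D)}
   clash {A, ¬A} at an ∃-successor — f ∈ (∃s.A ⊔ D)
2. Hence f : (∃s.A ⊔ D): entailed.

Yes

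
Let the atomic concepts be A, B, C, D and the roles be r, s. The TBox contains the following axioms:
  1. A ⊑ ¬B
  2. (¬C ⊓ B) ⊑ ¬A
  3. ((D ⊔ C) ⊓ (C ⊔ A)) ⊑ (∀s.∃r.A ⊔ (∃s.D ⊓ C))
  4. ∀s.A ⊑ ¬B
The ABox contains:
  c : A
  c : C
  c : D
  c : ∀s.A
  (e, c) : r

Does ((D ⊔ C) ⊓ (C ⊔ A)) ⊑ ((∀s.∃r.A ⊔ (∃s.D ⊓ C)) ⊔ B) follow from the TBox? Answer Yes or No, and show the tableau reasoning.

Yes

1. ((D ⊔ C) ⊓ (C ⊔ A)) ⊑ ((∀s.∃r.A ⊔ (∃s.D ⊓ C)) ⊔ B)  ⇔  (((D ⊔ C) ⊓ (C ⊔ A)) ⊓ ((∃s.∀r.¬A ⊓ (∀s.¬D ⊔ ¬C)) ⊓ ¬B)) unsat w.r.t. T
   all branches close; clash {A, ¬A} at x₀
2. Hence ((D ⊔ C) ⊓ (C ⊔ A)) ⊑ ((∀s.∃r.A ⊔ (∃s.D ⊓ C)) ⊔ B): entailed.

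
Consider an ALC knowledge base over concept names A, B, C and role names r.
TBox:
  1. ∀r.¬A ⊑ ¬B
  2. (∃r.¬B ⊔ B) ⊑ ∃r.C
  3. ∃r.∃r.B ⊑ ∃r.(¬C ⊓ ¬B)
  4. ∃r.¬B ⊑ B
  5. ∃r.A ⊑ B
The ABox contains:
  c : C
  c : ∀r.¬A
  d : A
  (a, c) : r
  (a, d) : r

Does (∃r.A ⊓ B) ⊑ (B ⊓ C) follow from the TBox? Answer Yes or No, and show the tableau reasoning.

No

1. (∃r.A ⊓ B) ⊑ (B ⊓ C)  ⇔  ((∃r.A ⊓ B) ⊓ (¬B ⊔ ¬C)) unsat w.r.t. T
   open: L(x₀) ⊇ {B, ¬C, ∀r.∀r.¬B, ∃r.A, ∃r.C} (+ ∃-successors)
2. Hence (∃r.A ⊓ B) ⊑ (B ⊓ C): not entailed.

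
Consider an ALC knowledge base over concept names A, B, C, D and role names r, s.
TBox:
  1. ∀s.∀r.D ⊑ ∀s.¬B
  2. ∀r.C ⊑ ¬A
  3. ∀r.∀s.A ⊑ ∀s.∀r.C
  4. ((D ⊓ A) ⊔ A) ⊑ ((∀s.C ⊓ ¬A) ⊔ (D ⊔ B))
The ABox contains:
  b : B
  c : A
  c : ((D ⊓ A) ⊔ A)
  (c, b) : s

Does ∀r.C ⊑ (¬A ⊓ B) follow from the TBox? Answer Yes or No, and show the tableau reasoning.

No

1. ∀r.C ⊑ (¬A ⊓ B)  ⇔  (∀r.C ⊓ (A ⊔ ¬B)) unsat w.r.t. T
   apply at x₀: ∀r.C⊑¬A
   open: L(x₀) ⊇ {¬A, ¬B, ∀r.C, ∃r.∃s.¬A, ∃s.∃r.¬D} (+ ∃-successors)
2. Hence ∀r.C ⊑ (¬A ⊓ B): not entailed.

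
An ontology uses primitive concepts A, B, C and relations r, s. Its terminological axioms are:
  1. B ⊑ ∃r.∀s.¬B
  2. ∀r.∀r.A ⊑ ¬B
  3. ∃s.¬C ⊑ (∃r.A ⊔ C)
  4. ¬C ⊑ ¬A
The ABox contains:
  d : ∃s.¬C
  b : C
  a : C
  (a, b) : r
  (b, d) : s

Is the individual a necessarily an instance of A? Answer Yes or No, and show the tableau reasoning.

1. a : A?  L(a) = {C} ∪ {¬A}
   open: L(a) ⊇ {C, ¬A, ¬B, ∀s.C} — a ∉ A possible
2. Hence a : A: not entailed.

No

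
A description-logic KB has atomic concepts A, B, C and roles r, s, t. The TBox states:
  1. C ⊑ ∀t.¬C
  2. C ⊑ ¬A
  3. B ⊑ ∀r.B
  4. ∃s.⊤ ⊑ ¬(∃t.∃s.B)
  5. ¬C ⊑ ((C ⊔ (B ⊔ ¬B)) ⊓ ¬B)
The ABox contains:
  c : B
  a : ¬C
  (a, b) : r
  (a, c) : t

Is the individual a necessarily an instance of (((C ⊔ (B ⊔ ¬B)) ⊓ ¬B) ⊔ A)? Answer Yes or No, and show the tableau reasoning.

1. a : (((C ⊔ (B ⊔ ¬B)) ⊓ ¬B) ⊔ A)?  L(a) = {¬C} ∪ {(((¬C ⊓ (¬B ⊓ B)) ⊔ B) ⊓ ¬A)}
   clash {B, ¬B} at a — a ∈ (((C ⊔ (B ⊔ ¬B)) ⊓ ¬B) ⊔ A)
2. Hence a : (((C ⊔ (B ⊔ ¬B)) ⊓ ¬B) ⊔ A): entailed.

Yes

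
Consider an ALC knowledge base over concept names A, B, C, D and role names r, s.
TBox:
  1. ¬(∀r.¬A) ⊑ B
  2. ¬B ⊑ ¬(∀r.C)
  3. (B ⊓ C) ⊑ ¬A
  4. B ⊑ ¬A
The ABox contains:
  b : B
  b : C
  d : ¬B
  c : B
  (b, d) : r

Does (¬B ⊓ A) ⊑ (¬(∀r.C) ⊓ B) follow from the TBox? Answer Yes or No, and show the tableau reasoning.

1. (¬B ⊓ A) ⊑ (¬(∀r.C) ⊓ B)  ⇔  ((¬B ⊓ A) ⊓ (∀r.C ⊔ ¬B)) unsat w.r.t. T
   apply at x₀: ¬B⊑¬(∀r.C)
   open: L(x₀) ⊇ {A, ¬B, ∀r.¬A, ∃r.¬C} (+ ∃-successors)
2. Hence (¬B ⊓ A) ⊑ (¬(∀r.C) ⊓ B): not entailed.

No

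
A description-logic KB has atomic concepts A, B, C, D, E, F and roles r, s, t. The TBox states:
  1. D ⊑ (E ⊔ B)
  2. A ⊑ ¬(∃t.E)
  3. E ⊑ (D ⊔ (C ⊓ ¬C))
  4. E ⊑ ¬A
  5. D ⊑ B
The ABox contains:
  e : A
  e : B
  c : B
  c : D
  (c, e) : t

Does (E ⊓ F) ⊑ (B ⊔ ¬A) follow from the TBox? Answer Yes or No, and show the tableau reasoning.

1. (E ⊓ F) ⊑ (B ⊔ ¬A)  ⇔  ((E ⊓ F) ⊓ (¬B ⊓ A)) unsat w.r.t. T
   all branches close; clash {B, ¬B} at x₀
2. Hence (E ⊓ F) ⊑ (B ⊔ ¬A): entailed.

Yes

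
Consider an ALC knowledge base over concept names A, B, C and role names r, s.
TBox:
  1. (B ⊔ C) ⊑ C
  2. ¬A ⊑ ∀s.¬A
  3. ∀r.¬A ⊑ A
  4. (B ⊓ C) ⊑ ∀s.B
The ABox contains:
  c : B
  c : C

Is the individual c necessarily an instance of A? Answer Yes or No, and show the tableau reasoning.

No

1. c : A?  L(c) = {B, C} ∪ {¬A}
   apply at c: ¬A⊑∀s.¬A
   open: L(c) ⊇ {B, C, ¬A, ∀s.B, ∀s.¬A, …} (+ ∃-successors) — c ∉ A possible
2. Hence c : A: not entailed.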